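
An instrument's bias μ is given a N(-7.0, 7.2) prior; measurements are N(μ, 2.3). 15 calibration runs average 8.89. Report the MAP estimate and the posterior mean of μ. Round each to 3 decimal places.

MAP = 8.559; posterior mean = 8.559

Posterior for μ is Normal. Precision-weighted mean: (1/7.2·-7.0 + 15/2.3·8.89) / (1/7.2 + 15/2.3) = 8.559.
A Normal posterior is symmetric, so mode = mean.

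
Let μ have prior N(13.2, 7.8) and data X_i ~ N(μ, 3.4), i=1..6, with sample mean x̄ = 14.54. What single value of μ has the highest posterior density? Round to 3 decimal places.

14.449

Posterior for μ is Normal. Precision-weighted mean: (1/7.8·13.2 + 6/3.4·14.54) / (1/7.8 + 6/3.4) = 14.449.
A Normal posterior is symmetric, so mode = mean.
This is the posterior mode — the MAP estimate.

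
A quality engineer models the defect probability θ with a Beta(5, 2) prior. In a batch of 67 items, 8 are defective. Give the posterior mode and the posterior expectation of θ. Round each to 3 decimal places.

Posterior: Beta(5+8, 2+59) = Beta(13, 61).
Mode = (13−1)/(13+61−2) = 12/72 = 0.167.
Mean = 13/(13+61) = 13/74 = 0.176.

θ_MAP = 0.167, E[θ|data] = 0.176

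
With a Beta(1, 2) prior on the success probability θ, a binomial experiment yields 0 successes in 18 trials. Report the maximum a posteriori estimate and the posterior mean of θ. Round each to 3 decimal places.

Posterior: Beta(1+0, 2+18) = Beta(1, 20).
Since α = 1 ≤ 1 and β > 1, the Beta density is monotone decreasing on [0,1]; the mode is at 0.
Mean = 1/(1+20) = 0.048.

θ_MAP = 0.000, E[θ|data] = 0.048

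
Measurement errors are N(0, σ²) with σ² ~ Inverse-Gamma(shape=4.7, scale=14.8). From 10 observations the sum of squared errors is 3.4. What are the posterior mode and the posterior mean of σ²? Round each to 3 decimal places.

posterior mode = 1.542, posterior mean = 1.897

Posterior: Inverse-Gamma(shape = 4.7+10/2 = 9.7, scale = 14.8+3.4/2 = 16.5).
Mode = β/(α+1) = 16.5/10.7 = 1.542.
Mean = β/(α−1) = 16.5/8.7 = 1.897.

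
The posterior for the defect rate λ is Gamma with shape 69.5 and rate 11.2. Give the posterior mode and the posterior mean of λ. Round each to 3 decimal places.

λ_MAP = 6.116, E[λ|data] = 6.205

Mode = (α−1)/β = 68.5/11.2 = 6.116.
Mean = α/β = 69.5/11.2 = 6.205.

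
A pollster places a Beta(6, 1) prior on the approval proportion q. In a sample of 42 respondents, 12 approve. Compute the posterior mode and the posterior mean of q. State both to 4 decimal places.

MAP = 0.3617, posterior mean = 0.3673

Posterior: Beta(6+12, 1+30) = Beta(18, 31).
Mode = (18−1)/(18+31−2) = 17/47 = 0.3617.
Mean = 18/(18+31) = 18/49 = 0.3673.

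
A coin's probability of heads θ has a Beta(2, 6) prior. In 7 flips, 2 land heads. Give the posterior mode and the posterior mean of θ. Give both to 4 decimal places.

Posterior: Beta(2+2, 6+5) = Beta(4, 11).
Mode = (4−1)/(4+11−2) = 3/13 = 0.2308.
Mean = 4/(4+11) = 4/15 = 0.2667.

posterior mode = 0.2308, posterior mean = 0.2667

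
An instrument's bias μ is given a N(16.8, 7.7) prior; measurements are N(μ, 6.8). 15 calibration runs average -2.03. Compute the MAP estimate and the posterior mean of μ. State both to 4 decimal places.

Posterior for μ is Normal. Precision-weighted mean: (1/7.7·16.8 + 15/6.8·-2.03) / (1/7.7 + 15/6.8) = -0.9830.
A Normal posterior is symmetric, so mode = mean.

MAP: -0.9830. Posterior mean: -0.9830.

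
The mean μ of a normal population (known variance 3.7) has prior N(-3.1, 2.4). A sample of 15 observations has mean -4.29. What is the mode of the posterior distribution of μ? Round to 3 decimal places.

Posterior for μ is Normal. Precision-weighted mean: (1/2.4·-3.1 + 15/3.7·-4.29) / (1/2.4 + 15/3.7) = -4.179.
A Normal posterior is symmetric, so mode = mean.
This is the posterior mode — the MAP estimate.

-4.179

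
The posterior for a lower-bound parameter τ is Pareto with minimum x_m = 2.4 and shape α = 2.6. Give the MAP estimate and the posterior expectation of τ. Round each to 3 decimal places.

MAP estimate = 2.400, posterior expectation = 3.900

The Pareto density is strictly decreasing on [x_m, ∞), so the mode is x_m = 2.400.
Mean = α·x_m/(α−1) = 2.6·2.4/1.6 = 3.900.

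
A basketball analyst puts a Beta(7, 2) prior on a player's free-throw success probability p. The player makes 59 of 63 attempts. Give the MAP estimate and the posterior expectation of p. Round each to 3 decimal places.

MAP = 0.929; posterior mean = 0.917

Posterior: Beta(7+59, 2+4) = Beta(66, 6).
Mode = (66−1)/(66+6−2) = 65/70 = 0.929.
Mean = 66/(66+6) = 66/72 = 0.917.
The mean is pulled below the mode by the posterior's left skew.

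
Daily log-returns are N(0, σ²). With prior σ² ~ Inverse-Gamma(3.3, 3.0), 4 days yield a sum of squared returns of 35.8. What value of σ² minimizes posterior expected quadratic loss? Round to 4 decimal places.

4.8605

Posterior: Inverse-Gamma(shape = 3.3+4/2 = 5.3, scale = 3.0+35.8/2 = 20.9).
Mode = β/(α+1) = 20.9/6.3 = 3.3175.
Mean = β/(α−1) = 20.9/4.3 = 4.8605.
Quadratic loss ⇒ the optimal estimator is the posterior mean.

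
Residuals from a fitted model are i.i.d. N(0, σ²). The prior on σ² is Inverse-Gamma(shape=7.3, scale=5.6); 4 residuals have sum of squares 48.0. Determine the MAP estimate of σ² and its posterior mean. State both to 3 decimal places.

MAP estimate = 2.874, posterior mean = 3.566

Posterior: Inverse-Gamma(shape = 7.3+4/2 = 9.3, scale = 5.6+48.0/2 = 29.6).
Mode = β/(α+1) = 29.6/10.3 = 2.874.
Mean = β/(α−1) = 29.6/8.3 = 3.566.
The posterior is right-skewed, so the mean exceeds the mode.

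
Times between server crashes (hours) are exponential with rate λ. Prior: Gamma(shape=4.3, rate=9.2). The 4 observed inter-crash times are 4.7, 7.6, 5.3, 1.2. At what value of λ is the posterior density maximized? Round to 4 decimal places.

Σ times = 18.8. Posterior: Gamma(shape = 4.3+4 = 8.3, rate = 9.2+18.8 = 28.0).
Mode = (α−1)/β = 7.3/28.0 = 0.2607.
Mean = α/β = 8.3/28.0 = 0.2964.
This is the posterior mode — the MAP estimate.

0.2607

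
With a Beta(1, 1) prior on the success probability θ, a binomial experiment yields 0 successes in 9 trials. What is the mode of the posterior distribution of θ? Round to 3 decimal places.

0.000

Posterior: Beta(1+0, 1+9) = Beta(1, 10).
Since α = 1 ≤ 1 and β > 1, the Beta density is monotone decreasing on [0,1]; the mode is at 0.
Mean = 1/(1+10) = 0.091.
This is the posterior mode — the MAP estimate.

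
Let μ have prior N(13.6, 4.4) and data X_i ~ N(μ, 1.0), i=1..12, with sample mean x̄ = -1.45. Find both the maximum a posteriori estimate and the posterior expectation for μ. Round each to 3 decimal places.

MAP = -1.170, posterior mean = -1.170

Posterior for μ is Normal. Precision-weighted mean: (1/4.4·13.6 + 12/1.0·-1.45) / (1/4.4 + 12/1.0) = -1.170.
A Normal posterior is symmetric, so mode = mean.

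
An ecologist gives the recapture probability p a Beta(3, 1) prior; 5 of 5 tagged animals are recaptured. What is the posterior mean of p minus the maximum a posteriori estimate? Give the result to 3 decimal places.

Posterior: Beta(3+5, 1+0) = Beta(8, 1).
Since β = 1 ≤ 1 and α > 1, the Beta density is monotone increasing on [0,1]; the mode is at 1.
Mean = 8/(8+1) = 0.889.
Difference = 0.889 − 1.000 = -0.111.

-0.111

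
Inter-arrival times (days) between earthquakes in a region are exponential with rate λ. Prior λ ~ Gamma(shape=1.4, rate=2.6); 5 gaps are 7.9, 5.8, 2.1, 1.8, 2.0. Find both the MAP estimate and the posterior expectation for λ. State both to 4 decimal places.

MAP = 0.2432; posterior mean = 0.2883

Σ times = 19.6. Posterior: Gamma(shape = 1.4+5 = 6.4, rate = 2.6+19.6 = 22.2).
Mode = (α−1)/β = 5.4/22.2 = 0.2432.
Mean = α/β = 6.4/22.2 = 0.2883.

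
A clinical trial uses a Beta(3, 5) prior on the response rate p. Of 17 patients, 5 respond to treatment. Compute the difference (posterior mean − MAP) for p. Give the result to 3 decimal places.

Posterior: Beta(3+5, 5+12) = Beta(8, 17).
Mode = (8−1)/(8+17−2) = 7/23 = 0.304.
Mean = 8/(8+17) = 8/25 = 0.320.
Difference = 0.320 − 0.304 = 0.016.
Mean > mode: the posterior has a right tail.

0.016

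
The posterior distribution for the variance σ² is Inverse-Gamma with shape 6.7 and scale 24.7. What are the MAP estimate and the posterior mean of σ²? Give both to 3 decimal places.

Mode = β/(α+1) = 24.7/7.7 = 3.208.
Mean = β/(α−1) = 24.7/5.7 = 4.333.
The posterior is right-skewed, so the mean exceeds the mode.

MAP = 3.208, posterior mean = 4.333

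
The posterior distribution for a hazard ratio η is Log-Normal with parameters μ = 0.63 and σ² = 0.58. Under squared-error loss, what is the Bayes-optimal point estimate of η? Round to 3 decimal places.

2.509

Mode = exp(μ − σ²) = exp(0.05) = 1.051.
Mean = exp(μ + σ²/2) = exp(0.920) = 2.509.
Squared-error loss ⇒ the optimal estimator is the posterior mean.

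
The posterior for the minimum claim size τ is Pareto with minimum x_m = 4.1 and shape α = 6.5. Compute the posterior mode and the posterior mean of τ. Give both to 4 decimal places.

The Pareto density is strictly decreasing on [x_m, ∞), so the mode is x_m = 4.1000.
Mean = α·x_m/(α−1) = 6.5·4.1/5.5 = 4.8455.

τ_MAP = 4.1000, E[τ|data] = 4.8455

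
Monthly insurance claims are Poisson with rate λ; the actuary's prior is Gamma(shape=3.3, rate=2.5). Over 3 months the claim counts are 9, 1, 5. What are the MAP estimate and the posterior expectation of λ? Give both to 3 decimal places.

MAP estimate = 3.145, posterior expectation = 3.327

Σ counts = 15. Posterior: Gamma(shape = 3.3+15 = 18.3, rate = 2.5+3 = 5.5).
Mode = (α−1)/β = 17.3/5.5 = 3.145.
Mean = α/β = 18.3/5.5 = 3.327.
The mean is pulled above the mode by the posterior's right skew.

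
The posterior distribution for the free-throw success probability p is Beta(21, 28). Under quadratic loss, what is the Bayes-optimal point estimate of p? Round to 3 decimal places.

0.429

Mode = (21−1)/(21+28−2) = 20/47 = 0.426.
Mean = 21/(21+28) = 21/49 = 0.429.
Quadratic loss ⇒ the optimal estimator is the posterior mean.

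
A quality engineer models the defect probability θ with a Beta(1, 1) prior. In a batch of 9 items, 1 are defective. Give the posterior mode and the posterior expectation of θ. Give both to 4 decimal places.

Posterior: Beta(1+1, 1+8) = Beta(2, 9).
Mode = (2−1)/(2+9−2) = 1/9 = 0.1111.
With a flat prior the MAP equals the MLE, 1/9.
Mean = 2/(2+9) = 2/11 = 0.1818.
The posterior is right-skewed, so the mean exceeds the mode.

MAP = 0.1111, posterior mean = 0.1818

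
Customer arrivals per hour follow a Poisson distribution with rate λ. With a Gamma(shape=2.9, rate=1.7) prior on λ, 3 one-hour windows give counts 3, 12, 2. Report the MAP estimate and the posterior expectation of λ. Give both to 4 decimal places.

Σ counts = 17. Posterior: Gamma(shape = 2.9+17 = 19.9, rate = 1.7+3 = 4.7).
Mode = (α−1)/β = 18.9/4.7 = 4.0213.
Mean = α/β = 19.9/4.7 = 4.2340.
Mean > mode: the posterior has a right tail.

MAP: 4.0213. Posterior mean: 4.2340.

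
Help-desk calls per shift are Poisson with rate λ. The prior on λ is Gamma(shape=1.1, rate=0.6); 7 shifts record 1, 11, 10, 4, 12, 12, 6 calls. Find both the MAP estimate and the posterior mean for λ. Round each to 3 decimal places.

Σ counts = 56. Posterior: Gamma(shape = 1.1+56 = 57.1, rate = 0.6+7 = 7.6).
Mode = (α−1)/β = 56.1/7.6 = 7.382.
Mean = α/β = 57.1/7.6 = 7.513.
The posterior is right-skewed, so the mean exceeds the mode.

MAP estimate = 7.382, posterior mean = 7.513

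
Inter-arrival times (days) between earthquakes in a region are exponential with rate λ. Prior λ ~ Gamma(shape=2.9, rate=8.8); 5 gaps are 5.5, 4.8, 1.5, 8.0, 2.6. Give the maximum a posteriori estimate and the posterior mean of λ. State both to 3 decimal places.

MAP = 0.221, posterior mean = 0.253

Σ times = 22.4. Posterior: Gamma(shape = 2.9+5 = 7.9, rate = 8.8+22.4 = 31.2).
Mode = (α−1)/β = 6.9/31.2 = 0.221.
Mean = α/β = 7.9/31.2 = 0.253.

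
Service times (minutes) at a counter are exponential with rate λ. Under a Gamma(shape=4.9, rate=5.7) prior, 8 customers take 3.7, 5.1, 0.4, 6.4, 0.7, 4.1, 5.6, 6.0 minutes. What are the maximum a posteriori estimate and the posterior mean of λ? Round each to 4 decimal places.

MAP: 0.3156. Posterior mean: 0.3422.

Σ times = 32.0. Posterior: Gamma(shape = 4.9+8 = 12.9, rate = 5.7+32.0 = 37.7).
Mode = (α−1)/β = 11.9/37.7 = 0.3156.
Mean = α/β = 12.9/37.7 = 0.3422.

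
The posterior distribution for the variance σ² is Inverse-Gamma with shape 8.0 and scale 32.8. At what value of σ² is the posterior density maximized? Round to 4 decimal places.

Mode = β/(α+1) = 32.8/9.0 = 3.6444.
Mean = β/(α−1) = 32.8/7.0 = 4.6857.
This is the posterior mode — the MAP estimate.

3.6444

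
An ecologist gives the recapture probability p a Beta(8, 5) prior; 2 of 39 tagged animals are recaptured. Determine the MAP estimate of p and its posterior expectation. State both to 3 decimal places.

p_MAP = 0.180, E[p|data] = 0.192

Posterior: Beta(8+2, 5+37) = Beta(10, 42).
Mode = (10−1)/(10+42−2) = 9/50 = 0.180.
Mean = 10/(10+42) = 10/52 = 0.192.
Right-skewed posterior ⇒ mode < mean.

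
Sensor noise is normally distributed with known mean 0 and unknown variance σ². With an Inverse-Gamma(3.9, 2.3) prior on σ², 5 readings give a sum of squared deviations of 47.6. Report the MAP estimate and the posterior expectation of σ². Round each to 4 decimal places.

Posterior: Inverse-Gamma(shape = 3.9+5/2 = 6.4, scale = 2.3+47.6/2 = 26.1).
Mode = β/(α+1) = 26.1/7.4 = 3.5270.
Mean = β/(α−1) = 26.1/5.4 = 4.8333.
The posterior is right-skewed, so the mean exceeds the mode.

MAP estimate = 3.5270, posterior expectation = 4.8333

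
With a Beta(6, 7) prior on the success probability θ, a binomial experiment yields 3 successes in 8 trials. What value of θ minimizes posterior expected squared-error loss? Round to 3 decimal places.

0.429

Posterior: Beta(6+3, 7+5) = Beta(9, 12).
Mode = (9−1)/(9+12−2) = 8/19 = 0.421.
Mean = 9/(9+12) = 9/21 = 0.429.
Squared-error loss ⇒ the optimal estimator is the posterior mean.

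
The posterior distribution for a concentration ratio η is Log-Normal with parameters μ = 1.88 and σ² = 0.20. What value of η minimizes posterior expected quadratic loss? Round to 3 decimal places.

Mode = exp(μ − σ²) = exp(1.68) = 5.366.
Mean = exp(μ + σ²/2) = exp(1.980) = 7.243.
Quadratic loss ⇒ the optimal estimator is the posterior mean.

7.243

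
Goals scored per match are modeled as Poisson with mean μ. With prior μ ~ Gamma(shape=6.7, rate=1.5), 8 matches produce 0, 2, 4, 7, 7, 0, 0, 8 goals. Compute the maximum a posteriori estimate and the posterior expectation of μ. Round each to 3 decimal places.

Σ counts = 28. Posterior: Gamma(shape = 6.7+28 = 34.7, rate = 1.5+8 = 9.5).
Mode = (α−1)/β = 33.7/9.5 = 3.547.
Mean = α/β = 34.7/9.5 = 3.653.
Right-skewed posterior ⇒ mode < mean.

μ_MAP = 3.547, E[μ|data] = 3.653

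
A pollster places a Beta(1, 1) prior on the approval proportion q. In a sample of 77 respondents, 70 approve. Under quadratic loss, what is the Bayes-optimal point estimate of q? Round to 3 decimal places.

0.899

Posterior: Beta(1+70, 1+7) = Beta(71, 8).
Mode = (71−1)/(71+8−2) = 70/77 = 0.909.
With a flat prior the MAP equals the MLE, 70/77.
Mean = 71/(71+8) = 71/79 = 0.899.
Quadratic loss ⇒ the optimal estimator is the posterior mean.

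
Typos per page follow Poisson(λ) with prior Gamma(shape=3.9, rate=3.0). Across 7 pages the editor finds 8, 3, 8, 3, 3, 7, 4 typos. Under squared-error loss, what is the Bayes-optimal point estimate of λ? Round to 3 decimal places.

Σ counts = 36. Posterior: Gamma(shape = 3.9+36 = 39.9, rate = 3.0+7 = 10.0).
Mode = (α−1)/β = 38.9/10.0 = 3.890.
Mean = α/β = 39.9/10.0 = 3.990.
Squared-error loss ⇒ the optimal estimator is the posterior mean.

3.990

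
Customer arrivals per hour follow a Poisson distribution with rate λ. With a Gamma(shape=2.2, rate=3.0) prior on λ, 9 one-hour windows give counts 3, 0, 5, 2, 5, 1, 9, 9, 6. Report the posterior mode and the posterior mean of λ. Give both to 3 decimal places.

MAP: 3.433. Posterior mean: 3.517.

Σ counts = 40. Posterior: Gamma(shape = 2.2+40 = 42.2, rate = 3.0+9 = 12.0).
Mode = (α−1)/β = 41.2/12.0 = 3.433.
Mean = α/β = 42.2/12.0 = 3.517.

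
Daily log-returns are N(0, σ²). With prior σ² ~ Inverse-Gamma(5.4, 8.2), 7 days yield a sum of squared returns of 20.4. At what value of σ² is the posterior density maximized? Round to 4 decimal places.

Posterior: Inverse-Gamma(shape = 5.4+7/2 = 8.9, scale = 8.2+20.4/2 = 18.4).
Mode = β/(α+1) = 18.4/9.9 = 1.8586.
Mean = β/(α−1) = 18.4/7.9 = 2.3291.
This is the posterior mode — the MAP estimate.

1.8586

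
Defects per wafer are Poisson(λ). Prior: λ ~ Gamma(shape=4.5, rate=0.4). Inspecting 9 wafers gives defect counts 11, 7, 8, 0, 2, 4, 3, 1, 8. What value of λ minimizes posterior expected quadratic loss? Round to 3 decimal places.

Σ counts = 44. Posterior: Gamma(shape = 4.5+44 = 48.5, rate = 0.4+9 = 9.4).
Mode = (α−1)/β = 47.5/9.4 = 5.053.
Mean = α/β = 48.5/9.4 = 5.160.
Quadratic loss ⇒ the optimal estimator is the posterior mean.

5.160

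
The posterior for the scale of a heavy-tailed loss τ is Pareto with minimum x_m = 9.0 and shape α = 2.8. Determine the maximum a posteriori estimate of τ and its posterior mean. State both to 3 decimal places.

The Pareto density is strictly decreasing on [x_m, ∞), so the mode is x_m = 9.000.
Mean = α·x_m/(α−1) = 2.8·9.0/1.8 = 14.000.

maximum a posteriori estimate = 9.000, posterior mean = 14.000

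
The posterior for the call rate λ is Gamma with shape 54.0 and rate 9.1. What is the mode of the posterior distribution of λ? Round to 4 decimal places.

5.8242

Mode = (α−1)/β = 53.0/9.1 = 5.8242.
Mean = α/β = 54.0/9.1 = 5.9341.
This is the posterior mode — the MAP estimate.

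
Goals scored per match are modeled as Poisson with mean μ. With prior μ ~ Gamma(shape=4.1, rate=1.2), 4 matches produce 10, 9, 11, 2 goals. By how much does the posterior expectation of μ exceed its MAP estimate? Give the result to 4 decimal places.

Σ counts = 32. Posterior: Gamma(shape = 4.1+32 = 36.1, rate = 1.2+4 = 5.2).
Mode = (α−1)/β = 35.1/5.2 = 6.7500.
Mean = α/β = 36.1/5.2 = 6.9423.
Difference = 6.9423 − 6.7500 = 0.1923.
Mean > mode: the posterior has a right tail.

0.1923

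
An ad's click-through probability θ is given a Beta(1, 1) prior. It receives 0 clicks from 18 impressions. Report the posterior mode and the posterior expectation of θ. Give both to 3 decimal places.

posterior mode = 0.000, posterior expectation = 0.050

Posterior: Beta(1+0, 1+18) = Beta(1, 19).
Since α = 1 ≤ 1 and β > 1, the Beta density is monotone decreasing on [0,1]; the mode is at 0.
Mean = 1/(1+19) = 0.050.
Mean > mode: the posterior has a right tail.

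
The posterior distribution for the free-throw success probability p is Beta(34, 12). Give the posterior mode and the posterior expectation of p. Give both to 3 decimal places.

Mode = (34−1)/(34+12−2) = 33/44 = 0.750.
Mean = 34/(34+12) = 34/46 = 0.739.

MAP = 0.750, posterior mean = 0.739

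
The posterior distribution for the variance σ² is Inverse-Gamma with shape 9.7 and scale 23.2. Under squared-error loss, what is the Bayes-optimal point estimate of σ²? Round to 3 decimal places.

2.667

Mode = β/(α+1) = 23.2/10.7 = 2.168.
Mean = β/(α−1) = 23.2/8.7 = 2.667.
Squared-error loss ⇒ the optimal estimator is the posterior mean.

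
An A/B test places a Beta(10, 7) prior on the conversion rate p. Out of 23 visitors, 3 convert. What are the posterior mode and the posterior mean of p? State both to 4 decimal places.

Posterior: Beta(10+3, 7+20) = Beta(13, 27).
Mode = (13−1)/(13+27−2) = 12/38 = 0.3158.
Mean = 13/(13+27) = 13/40 = 0.3250.

MAP = 0.3158, posterior mean = 0.3250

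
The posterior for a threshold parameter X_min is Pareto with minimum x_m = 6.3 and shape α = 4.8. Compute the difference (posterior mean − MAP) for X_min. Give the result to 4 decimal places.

The Pareto density is strictly decreasing on [x_m, ∞), so the mode is x_m = 6.3000.
Mean = α·x_m/(α−1) = 4.8·6.3/3.8 = 7.9579.
Difference = 7.9579 − 6.3000 = 1.6579.

1.6579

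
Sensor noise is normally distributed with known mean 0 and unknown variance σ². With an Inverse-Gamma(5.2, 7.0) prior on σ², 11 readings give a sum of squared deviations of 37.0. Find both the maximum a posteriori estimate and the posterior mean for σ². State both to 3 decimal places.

σ²_MAP = 2.179, E[σ²|data] = 2.629

Posterior: Inverse-Gamma(shape = 5.2+11/2 = 10.7, scale = 7.0+37.0/2 = 25.5).
Mode = β/(α+1) = 25.5/11.7 = 2.179.
Mean = β/(α−1) = 25.5/9.7 = 2.629.
Mean > mode: the posterior has a right tail.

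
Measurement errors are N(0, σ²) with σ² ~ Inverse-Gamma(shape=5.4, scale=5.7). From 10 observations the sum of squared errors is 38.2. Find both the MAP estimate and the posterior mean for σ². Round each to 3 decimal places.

σ²_MAP = 2.175, E[σ²|data] = 2.638

Posterior: Inverse-Gamma(shape = 5.4+10/2 = 10.4, scale = 5.7+38.2/2 = 24.8).
Mode = β/(α+1) = 24.8/11.4 = 2.175.
Mean = β/(α−1) = 24.8/9.4 = 2.638.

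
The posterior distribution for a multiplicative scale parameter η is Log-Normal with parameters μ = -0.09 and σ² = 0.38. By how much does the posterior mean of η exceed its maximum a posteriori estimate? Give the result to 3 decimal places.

Mode = exp(μ − σ²) = exp(-0.47) = 0.625.
Mean = exp(μ + σ²/2) = exp(0.100) = 1.105.
Difference = 1.105 − 0.625 = 0.480.

0.480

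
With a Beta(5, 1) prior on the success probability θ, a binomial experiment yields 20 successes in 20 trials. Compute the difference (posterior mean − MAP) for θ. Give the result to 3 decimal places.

Posterior: Beta(5+20, 1+0) = Beta(25, 1).
Since β = 1 ≤ 1 and α > 1, the Beta density is monotone increasing on [0,1]; the mode is at 1.
Mean = 25/(25+1) = 0.962.
Difference = 0.962 − 1.000 = -0.038.

-0.038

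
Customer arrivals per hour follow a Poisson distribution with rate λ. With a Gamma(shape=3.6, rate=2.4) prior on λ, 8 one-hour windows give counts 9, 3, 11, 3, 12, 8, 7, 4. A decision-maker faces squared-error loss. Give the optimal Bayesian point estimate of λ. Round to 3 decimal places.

5.827

Σ counts = 57. Posterior: Gamma(shape = 3.6+57 = 60.6, rate = 2.4+8 = 10.4).
Mode = (α−1)/β = 59.6/10.4 = 5.731.
Mean = α/β = 60.6/10.4 = 5.827.
Squared-error loss ⇒ the optimal estimator is the posterior mean.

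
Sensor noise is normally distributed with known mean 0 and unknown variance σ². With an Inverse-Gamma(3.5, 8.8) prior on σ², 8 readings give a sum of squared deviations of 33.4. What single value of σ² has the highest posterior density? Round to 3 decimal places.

Posterior: Inverse-Gamma(shape = 3.5+8/2 = 7.5, scale = 8.8+33.4/2 = 25.5).
Mode = β/(α+1) = 25.5/8.5 = 3.000.
Mean = β/(α−1) = 25.5/6.5 = 3.923.
This is the posterior mode — the MAP estimate.

3.000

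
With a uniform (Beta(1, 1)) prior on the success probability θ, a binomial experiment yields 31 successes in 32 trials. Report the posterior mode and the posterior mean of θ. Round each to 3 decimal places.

Posterior: Beta(1+31, 1+1) = Beta(32, 2).
Mode = (32−1)/(32+2−2) = 31/32 = 0.969.
With a flat prior the MAP equals the MLE, 31/32.
Mean = 32/(32+2) = 32/34 = 0.941.

MAP = 0.969, posterior mean = 0.941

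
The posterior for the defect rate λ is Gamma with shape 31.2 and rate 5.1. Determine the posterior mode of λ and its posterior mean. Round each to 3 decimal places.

MAP: 5.922. Posterior mean: 6.118.

Mode = (α−1)/β = 30.2/5.1 = 5.922.
Mean = α/β = 31.2/5.1 = 6.118.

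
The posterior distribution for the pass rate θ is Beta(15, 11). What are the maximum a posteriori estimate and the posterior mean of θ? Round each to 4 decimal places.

Mode = (15−1)/(15+11−2) = 14/24 = 0.5833.
Mean = 15/(15+11) = 15/26 = 0.5769.

MAP = 0.5833; posterior mean = 0.5769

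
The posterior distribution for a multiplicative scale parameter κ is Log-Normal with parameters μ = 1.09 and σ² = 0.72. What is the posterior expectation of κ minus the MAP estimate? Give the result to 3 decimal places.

Mode = exp(μ − σ²) = exp(0.37) = 1.448.
Mean = exp(μ + σ²/2) = exp(1.450) = 4.263.
Difference = 4.263 − 1.448 = 2.815.
The mean is pulled above the mode by the posterior's right skew.

2.815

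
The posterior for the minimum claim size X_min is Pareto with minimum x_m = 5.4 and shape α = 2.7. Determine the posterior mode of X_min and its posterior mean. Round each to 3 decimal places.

The Pareto density is strictly decreasing on [x_m, ∞), so the mode is x_m = 5.400.
Mean = α·x_m/(α−1) = 2.7·5.4/1.7 = 8.576.
The mean is pulled above the mode by the posterior's right skew.

MAP: 5.400. Posterior mean: 8.576.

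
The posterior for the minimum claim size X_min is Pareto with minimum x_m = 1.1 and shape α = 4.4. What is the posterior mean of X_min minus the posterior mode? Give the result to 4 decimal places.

0.3235

The Pareto density is strictly decreasing on [x_m, ∞), so the mode is x_m = 1.1000.
Mean = α·x_m/(α−1) = 4.4·1.1/3.4 = 1.4235.
Difference = 1.4235 − 1.1000 = 0.3235.
The posterior is right-skewed, so the mean exceeds the mode.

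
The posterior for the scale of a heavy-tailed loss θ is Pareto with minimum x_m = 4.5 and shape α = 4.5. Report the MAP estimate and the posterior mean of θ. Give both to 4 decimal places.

MAP: 4.5000. Posterior mean: 5.7857.

The Pareto density is strictly decreasing on [x_m, ∞), so the mode is x_m = 4.5000.
Mean = α·x_m/(α−1) = 4.5·4.5/3.5 = 5.7857.
Right-skewed posterior ⇒ mode < mean.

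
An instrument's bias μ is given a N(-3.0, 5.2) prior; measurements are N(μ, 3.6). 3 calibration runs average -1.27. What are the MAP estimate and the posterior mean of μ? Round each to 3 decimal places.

MAP: -1.594. Posterior mean: -1.594.

Posterior for μ is Normal. Precision-weighted mean: (1/5.2·-3.0 + 3/3.6·-1.27) / (1/5.2 + 3/3.6) = -1.594.
A Normal posterior is symmetric, so mode = mean.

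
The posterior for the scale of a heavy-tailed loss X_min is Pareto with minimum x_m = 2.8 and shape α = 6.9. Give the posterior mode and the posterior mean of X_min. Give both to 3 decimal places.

The Pareto density is strictly decreasing on [x_m, ∞), so the mode is x_m = 2.800.
Mean = α·x_m/(α−1) = 6.9·2.8/5.9 = 3.275.
Mean > mode: the posterior has a right tail.

MAP = 2.800, posterior mean = 3.275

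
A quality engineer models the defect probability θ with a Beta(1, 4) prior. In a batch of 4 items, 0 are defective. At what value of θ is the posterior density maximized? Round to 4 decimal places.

0.0000

Posterior: Beta(1+0, 4+4) = Beta(1, 8).
Since α = 1 ≤ 1 and β > 1, the Beta density is monotone decreasing on [0,1]; the mode is at 0.
Mean = 1/(1+8) = 0.1111.
This is the posterior mode — the MAP estimate.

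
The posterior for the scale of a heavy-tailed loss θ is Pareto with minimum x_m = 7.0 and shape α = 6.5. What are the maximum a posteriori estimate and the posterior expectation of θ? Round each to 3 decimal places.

The Pareto density is strictly decreasing on [x_m, ∞), so the mode is x_m = 7.000.
Mean = α·x_m/(α−1) = 6.5·7.0/5.5 = 8.273.

MAP = 7.000; posterior mean = 8.273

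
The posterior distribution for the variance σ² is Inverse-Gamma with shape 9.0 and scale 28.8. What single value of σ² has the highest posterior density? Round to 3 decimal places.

2.880

Mode = β/(α+1) = 28.8/10.0 = 2.880.
Mean = β/(α−1) = 28.8/8.0 = 3.600.
This is the posterior mode — the MAP estimate.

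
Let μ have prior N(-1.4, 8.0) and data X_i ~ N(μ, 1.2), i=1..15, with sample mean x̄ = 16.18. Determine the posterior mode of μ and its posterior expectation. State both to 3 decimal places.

MAP = 16.006, posterior mean = 16.006

Posterior for μ is Normal. Precision-weighted mean: (1/8.0·-1.4 + 15/1.2·16.18) / (1/8.0 + 15/1.2) = 16.006.
A Normal posterior is symmetric, so mode = mean.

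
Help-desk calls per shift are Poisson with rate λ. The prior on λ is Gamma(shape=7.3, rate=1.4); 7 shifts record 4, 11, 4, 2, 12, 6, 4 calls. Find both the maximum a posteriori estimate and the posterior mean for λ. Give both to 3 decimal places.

λ_MAP = 5.869, E[λ|data] = 5.988

Σ counts = 43. Posterior: Gamma(shape = 7.3+43 = 50.3, rate = 1.4+7 = 8.4).
Mode = (α−1)/β = 49.3/8.4 = 5.869.
Mean = α/β = 50.3/8.4 = 5.988.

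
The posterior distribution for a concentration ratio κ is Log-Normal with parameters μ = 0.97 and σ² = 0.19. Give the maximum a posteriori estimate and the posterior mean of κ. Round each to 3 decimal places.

maximum a posteriori estimate = 2.181, posterior mean = 2.901

Mode = exp(μ − σ²) = exp(0.78) = 2.181.
Mean = exp(μ + σ²/2) = exp(1.065) = 2.901.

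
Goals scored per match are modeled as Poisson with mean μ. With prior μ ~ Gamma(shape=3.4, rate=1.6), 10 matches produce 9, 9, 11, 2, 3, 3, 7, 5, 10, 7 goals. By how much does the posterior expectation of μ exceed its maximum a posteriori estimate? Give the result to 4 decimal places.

Σ counts = 66. Posterior: Gamma(shape = 3.4+66 = 69.4, rate = 1.6+10 = 11.6).
Mode = (α−1)/β = 68.4/11.6 = 5.8966.
Mean = α/β = 69.4/11.6 = 5.9828.
Difference = 5.9828 − 5.8966 = 0.0862.

0.0862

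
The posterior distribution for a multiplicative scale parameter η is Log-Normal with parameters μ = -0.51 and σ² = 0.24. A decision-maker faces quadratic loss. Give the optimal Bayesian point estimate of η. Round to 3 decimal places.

Mode = exp(μ − σ²) = exp(-0.75) = 0.472.
Mean = exp(μ + σ²/2) = exp(-0.390) = 0.677.
Quadratic loss ⇒ the optimal estimator is the posterior mean.

0.677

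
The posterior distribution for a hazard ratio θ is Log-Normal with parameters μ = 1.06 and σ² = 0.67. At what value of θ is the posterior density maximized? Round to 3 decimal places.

Mode = exp(μ − σ²) = exp(0.39) = 1.477.
Mean = exp(μ + σ²/2) = exp(1.395) = 4.035.
This is the posterior mode — the MAP estimate.

1.477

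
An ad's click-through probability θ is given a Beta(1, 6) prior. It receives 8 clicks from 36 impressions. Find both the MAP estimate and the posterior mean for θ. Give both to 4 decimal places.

MAP = 0.1951; posterior mean = 0.2093

Posterior: Beta(1+8, 6+28) = Beta(9, 34).
Mode = (9−1)/(9+34−2) = 8/41 = 0.1951.
Mean = 9/(9+34) = 9/43 = 0.2093.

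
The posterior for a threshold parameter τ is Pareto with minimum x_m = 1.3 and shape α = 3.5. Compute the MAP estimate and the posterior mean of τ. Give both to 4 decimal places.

The Pareto density is strictly decreasing on [x_m, ∞), so the mode is x_m = 1.3000.
Mean = α·x_m/(α−1) = 3.5·1.3/2.5 = 1.8200.

τ_MAP = 1.3000, E[τ|data] = 1.8200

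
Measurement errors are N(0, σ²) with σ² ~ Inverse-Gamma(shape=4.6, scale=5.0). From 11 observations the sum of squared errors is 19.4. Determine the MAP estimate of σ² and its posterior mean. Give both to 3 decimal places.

MAP = 1.324; posterior mean = 1.615

Posterior: Inverse-Gamma(shape = 4.6+11/2 = 10.1, scale = 5.0+19.4/2 = 14.7).
Mode = β/(α+1) = 14.7/11.1 = 1.324.
Mean = β/(α−1) = 14.7/9.1 = 1.615.
Right-skewed posterior ⇒ mode < mean.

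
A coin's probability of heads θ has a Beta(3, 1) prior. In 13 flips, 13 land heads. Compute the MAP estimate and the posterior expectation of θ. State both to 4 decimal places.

MAP = 1.0000, posterior mean = 0.9412

Posterior: Beta(3+13, 1+0) = Beta(16, 1).
Since β = 1 ≤ 1 and α > 1, the Beta density is monotone increasing on [0,1]; the mode is at 1.
Mean = 16/(16+1) = 0.9412.
Left-skewed posterior ⇒ mean < mode.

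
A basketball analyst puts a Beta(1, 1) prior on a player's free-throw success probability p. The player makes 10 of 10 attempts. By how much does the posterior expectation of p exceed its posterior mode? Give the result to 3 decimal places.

-0.083

Posterior: Beta(1+10, 1+0) = Beta(11, 1).
Since β = 1 ≤ 1 and α > 1, the Beta density is monotone increasing on [0,1]; the mode is at 1.
Mean = 11/(11+1) = 0.917.
Difference = 0.917 − 1.000 = -0.083.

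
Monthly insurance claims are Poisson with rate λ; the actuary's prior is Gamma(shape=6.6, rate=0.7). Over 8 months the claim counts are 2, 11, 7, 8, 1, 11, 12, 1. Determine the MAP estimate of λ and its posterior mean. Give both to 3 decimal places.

λ_MAP = 6.736, E[λ|data] = 6.851

Σ counts = 53. Posterior: Gamma(shape = 6.6+53 = 59.6, rate = 0.7+8 = 8.7).
Mode = (α−1)/β = 58.6/8.7 = 6.736.
Mean = α/β = 59.6/8.7 = 6.851.
The posterior is right-skewed, so the mean exceeds the mode.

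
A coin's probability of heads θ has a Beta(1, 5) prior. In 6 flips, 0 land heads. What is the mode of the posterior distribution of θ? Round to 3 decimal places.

Posterior: Beta(1+0, 5+6) = Beta(1, 11).
Since α = 1 ≤ 1 and β > 1, the Beta density is monotone decreasing on [0,1]; the mode is at 0.
Mean = 1/(1+11) = 0.083.
This is the posterior mode — the MAP estimate.

0.000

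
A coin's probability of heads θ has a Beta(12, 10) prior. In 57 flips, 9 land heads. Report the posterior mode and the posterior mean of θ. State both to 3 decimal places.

Posterior: Beta(12+9, 10+48) = Beta(21, 58).
Mode = (21−1)/(21+58−2) = 20/77 = 0.260.
Mean = 21/(21+58) = 21/79 = 0.266.

MAP = 0.260; posterior mean = 0.266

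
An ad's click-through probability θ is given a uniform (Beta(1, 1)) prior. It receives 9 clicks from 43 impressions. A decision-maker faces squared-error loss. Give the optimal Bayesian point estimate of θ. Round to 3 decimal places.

Posterior: Beta(1+9, 1+34) = Beta(10, 35).
Mode = (10−1)/(10+35−2) = 9/43 = 0.209.
With a flat prior the MAP equals the MLE, 9/43.
Mean = 10/(10+35) = 10/45 = 0.222.
Squared-error loss ⇒ the optimal estimator is the posterior mean.

0.222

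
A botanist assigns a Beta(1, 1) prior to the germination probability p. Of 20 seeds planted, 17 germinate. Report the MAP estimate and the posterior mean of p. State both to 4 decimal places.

MAP: 0.8500. Posterior mean: 0.8182.

Posterior: Beta(1+17, 1+3) = Beta(18, 4).
Mode = (18−1)/(18+4−2) = 17/20 = 0.8500.
With a flat prior the MAP equals the MLE, 17/20.
Mean = 18/(18+4) = 18/22 = 0.8182.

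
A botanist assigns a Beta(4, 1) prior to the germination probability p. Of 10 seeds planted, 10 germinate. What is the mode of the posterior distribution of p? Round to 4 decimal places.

1.0000

Posterior: Beta(4+10, 1+0) = Beta(14, 1).
Since β = 1 ≤ 1 and α > 1, the Beta density is monotone increasing on [0,1]; the mode is at 1.
Mean = 14/(14+1) = 0.9333.
This is the posterior mode — the MAP estimate.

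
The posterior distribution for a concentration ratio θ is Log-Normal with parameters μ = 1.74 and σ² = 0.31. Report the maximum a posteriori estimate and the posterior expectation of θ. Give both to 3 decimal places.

θ_MAP = 4.179, E[θ|data] = 6.653

Mode = exp(μ − σ²) = exp(1.43) = 4.179.
Mean = exp(μ + σ²/2) = exp(1.895) = 6.653.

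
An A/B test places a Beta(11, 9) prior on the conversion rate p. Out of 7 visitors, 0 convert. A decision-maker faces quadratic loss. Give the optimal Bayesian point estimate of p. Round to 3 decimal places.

0.407

Posterior: Beta(11+0, 9+7) = Beta(11, 16).
Mode = (11−1)/(11+16−2) = 10/25 = 0.400.
Mean = 11/(11+16) = 11/27 = 0.407.
Quadratic loss ⇒ the optimal estimator is the posterior mean.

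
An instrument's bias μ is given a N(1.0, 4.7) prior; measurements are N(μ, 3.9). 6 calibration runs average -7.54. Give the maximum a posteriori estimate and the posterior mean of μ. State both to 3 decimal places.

Posterior for μ is Normal. Precision-weighted mean: (1/4.7·1.0 + 6/3.9·-7.54) / (1/4.7 + 6/3.9) = -6.502.
A Normal posterior is symmetric, so mode = mean.

μ_MAP = -6.502, E[μ|data] = -6.502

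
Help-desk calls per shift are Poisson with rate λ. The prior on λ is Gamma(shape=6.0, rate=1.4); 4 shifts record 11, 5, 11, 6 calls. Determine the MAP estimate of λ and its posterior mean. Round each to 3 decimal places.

MAP = 7.037, posterior mean = 7.222

Σ counts = 33. Posterior: Gamma(shape = 6.0+33 = 39.0, rate = 1.4+4 = 5.4).
Mode = (α−1)/β = 38.0/5.4 = 7.037.
Mean = α/β = 39.0/5.4 = 7.222.
The mean is pulled above the mode by the posterior's right skew.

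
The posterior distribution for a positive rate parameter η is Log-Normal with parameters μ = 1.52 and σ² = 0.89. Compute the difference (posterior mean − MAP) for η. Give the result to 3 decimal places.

5.257

Mode = exp(μ − σ²) = exp(0.63) = 1.878.
Mean = exp(μ + σ²/2) = exp(1.965) = 7.135.
Difference = 7.135 − 1.878 = 5.257.
The posterior is right-skewed, so the mean exceeds the mode.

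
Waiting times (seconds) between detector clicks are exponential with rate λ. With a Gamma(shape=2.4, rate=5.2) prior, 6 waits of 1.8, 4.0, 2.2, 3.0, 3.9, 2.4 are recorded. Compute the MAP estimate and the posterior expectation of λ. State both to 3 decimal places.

Σ times = 17.3. Posterior: Gamma(shape = 2.4+6 = 8.4, rate = 5.2+17.3 = 22.5).
Mode = (α−1)/β = 7.4/22.5 = 0.329.
Mean = α/β = 8.4/22.5 = 0.373.

MAP: 0.329. Posterior mean: 0.373.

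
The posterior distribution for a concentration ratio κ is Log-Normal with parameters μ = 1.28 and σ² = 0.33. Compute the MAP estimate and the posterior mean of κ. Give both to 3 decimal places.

Mode = exp(μ − σ²) = exp(0.95) = 2.586.
Mean = exp(μ + σ²/2) = exp(1.445) = 4.242.
The posterior is right-skewed, so the mean exceeds the mode.

MAP = 2.586; posterior mean = 4.242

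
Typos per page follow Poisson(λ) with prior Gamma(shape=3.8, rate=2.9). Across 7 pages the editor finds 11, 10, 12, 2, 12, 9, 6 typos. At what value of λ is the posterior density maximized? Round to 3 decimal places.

6.545

Σ counts = 62. Posterior: Gamma(shape = 3.8+62 = 65.8, rate = 2.9+7 = 9.9).
Mode = (α−1)/β = 64.8/9.9 = 6.545.
Mean = α/β = 65.8/9.9 = 6.646.
This is the posterior mode — the MAP estimate.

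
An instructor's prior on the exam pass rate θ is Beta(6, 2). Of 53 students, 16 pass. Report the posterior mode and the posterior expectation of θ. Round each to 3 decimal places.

θ_MAP = 0.356, E[θ|data] = 0.361

Posterior: Beta(6+16, 2+37) = Beta(22, 39).
Mode = (22−1)/(22+39−2) = 21/59 = 0.356.
Mean = 22/(22+39) = 22/61 = 0.361.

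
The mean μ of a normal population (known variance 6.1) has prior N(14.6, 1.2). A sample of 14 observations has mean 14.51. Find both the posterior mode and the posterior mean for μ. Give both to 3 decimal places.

Posterior for μ is Normal. Precision-weighted mean: (1/1.2·14.6 + 14/6.1·14.51) / (1/1.2 + 14/6.1) = 14.534.
A Normal posterior is symmetric, so mode = mean.

MAP = 14.534, posterior mean = 14.534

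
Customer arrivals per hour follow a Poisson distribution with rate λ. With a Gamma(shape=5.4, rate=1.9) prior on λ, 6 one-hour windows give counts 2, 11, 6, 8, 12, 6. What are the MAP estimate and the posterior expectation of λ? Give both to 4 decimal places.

MAP = 6.2532, posterior mean = 6.3797

Σ counts = 45. Posterior: Gamma(shape = 5.4+45 = 50.4, rate = 1.9+6 = 7.9).
Mode = (α−1)/β = 49.4/7.9 = 6.2532.
Mean = α/β = 50.4/7.9 = 6.3797.
The posterior is right-skewed, so the mean exceeds the mode.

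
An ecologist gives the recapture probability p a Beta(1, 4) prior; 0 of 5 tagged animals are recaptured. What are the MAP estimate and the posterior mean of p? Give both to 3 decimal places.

Posterior: Beta(1+0, 4+5) = Beta(1, 9).
Since α = 1 ≤ 1 and β > 1, the Beta density is monotone decreasing on [0,1]; the mode is at 0.
Mean = 1/(1+9) = 0.100.

p_MAP = 0.000, E[p|data] = 0.100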